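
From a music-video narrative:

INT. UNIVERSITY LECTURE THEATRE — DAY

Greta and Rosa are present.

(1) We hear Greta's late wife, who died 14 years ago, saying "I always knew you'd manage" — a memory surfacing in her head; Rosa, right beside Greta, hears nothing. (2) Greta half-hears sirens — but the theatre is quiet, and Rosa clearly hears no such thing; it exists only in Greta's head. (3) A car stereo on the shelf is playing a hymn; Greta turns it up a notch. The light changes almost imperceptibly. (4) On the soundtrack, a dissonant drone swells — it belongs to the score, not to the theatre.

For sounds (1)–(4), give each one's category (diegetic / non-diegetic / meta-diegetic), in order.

meta-diegetic, meta-diegetic, diegetic, non-diegetic

(1) is meta-diegetic: it's Greta's recollection rendered as sound; the other character can't hear it.
(2) is meta-diegetic: the sound is imagined by Greta; nothing in the story world is producing it and Rosa can't hear it.
(3) a car stereo is a physical source in the scene and Greta reacts to it → diegetic.
(4) is non-diegetic: nothing in the theatre produces it and the characters don't hear it — pure soundtrack.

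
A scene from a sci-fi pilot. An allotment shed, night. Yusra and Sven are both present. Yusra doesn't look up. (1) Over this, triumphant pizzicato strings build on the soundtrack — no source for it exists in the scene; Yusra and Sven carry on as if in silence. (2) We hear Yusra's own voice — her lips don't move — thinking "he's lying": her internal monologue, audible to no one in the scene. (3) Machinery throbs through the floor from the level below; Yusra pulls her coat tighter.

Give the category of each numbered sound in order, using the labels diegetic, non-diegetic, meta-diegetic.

non-diegetic, meta-diegetic, diegetic

(1) score with no on-screen or off-screen source; it exists for the audience alone → non-diegetic.
(2) Yusra's thought-voice: a private mental sound no other character can hear → meta-diegetic.
(3) it's the actual ambient sound of the location → diegetic.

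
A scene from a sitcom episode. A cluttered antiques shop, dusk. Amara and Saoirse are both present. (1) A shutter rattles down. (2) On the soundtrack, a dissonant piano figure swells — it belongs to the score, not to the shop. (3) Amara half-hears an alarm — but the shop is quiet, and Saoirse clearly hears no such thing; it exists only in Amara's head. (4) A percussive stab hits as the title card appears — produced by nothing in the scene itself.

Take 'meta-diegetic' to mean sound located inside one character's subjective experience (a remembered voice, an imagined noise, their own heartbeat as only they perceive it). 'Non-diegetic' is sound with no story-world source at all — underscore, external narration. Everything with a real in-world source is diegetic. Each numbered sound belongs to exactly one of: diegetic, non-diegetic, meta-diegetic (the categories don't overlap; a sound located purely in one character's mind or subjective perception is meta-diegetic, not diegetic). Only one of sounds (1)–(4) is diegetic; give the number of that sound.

(1) a shutter is a real object/event in the scene's world → diegetic.
Sound (2): score with no on-screen or off-screen source; it exists for the audience alone, so non-diegetic.
Sound (3): Amara alone 'hears' it — an imagined sound, not present in the space, so meta-diegetic.
(4) is non-diegetic: it's a sound-design accent with no in-world source; no one in the scene can hear it.
Only (1) is diegetic.

1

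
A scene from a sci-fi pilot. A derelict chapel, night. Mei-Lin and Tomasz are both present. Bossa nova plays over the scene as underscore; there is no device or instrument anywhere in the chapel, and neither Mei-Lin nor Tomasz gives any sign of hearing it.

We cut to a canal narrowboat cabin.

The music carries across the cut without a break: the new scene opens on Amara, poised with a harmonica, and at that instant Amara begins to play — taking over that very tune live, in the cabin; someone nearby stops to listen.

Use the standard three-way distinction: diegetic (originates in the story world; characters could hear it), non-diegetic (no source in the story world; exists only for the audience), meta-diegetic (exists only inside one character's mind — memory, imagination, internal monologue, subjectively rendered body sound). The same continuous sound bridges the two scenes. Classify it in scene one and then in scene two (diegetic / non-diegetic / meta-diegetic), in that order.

Scene one: there's no in-world source anywhere and no character hears it — underscore for the audience only → non-diegetic.
Scene two: from the moment Amara starts playing, the tune is being performed on a harmonica inside the story world and another character hears it → diegetic.

non-diegetic, diegetic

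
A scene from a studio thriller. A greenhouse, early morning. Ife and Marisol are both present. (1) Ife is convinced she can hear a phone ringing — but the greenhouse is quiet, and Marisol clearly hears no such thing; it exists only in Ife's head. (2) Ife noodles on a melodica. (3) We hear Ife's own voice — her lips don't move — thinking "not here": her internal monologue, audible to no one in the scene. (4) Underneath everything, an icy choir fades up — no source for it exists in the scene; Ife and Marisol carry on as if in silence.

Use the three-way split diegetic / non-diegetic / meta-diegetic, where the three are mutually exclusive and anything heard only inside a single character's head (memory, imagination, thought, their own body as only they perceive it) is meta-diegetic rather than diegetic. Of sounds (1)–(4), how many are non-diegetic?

1

Sound (1): the sound is imagined by Ife; nothing in the story world is producing it and Marisol can't hear it, so meta-diegetic.
Sound (2): Ife is producing the music live, in the story world, so diegetic.
(3) is meta-diegetic: internal monologue — inside Ife's mind, not spoken into the scene.
(4) is non-diegetic: nothing in the greenhouse produces it and the characters don't hear it — pure soundtrack.
Non-diegetic: (4) — that's 1.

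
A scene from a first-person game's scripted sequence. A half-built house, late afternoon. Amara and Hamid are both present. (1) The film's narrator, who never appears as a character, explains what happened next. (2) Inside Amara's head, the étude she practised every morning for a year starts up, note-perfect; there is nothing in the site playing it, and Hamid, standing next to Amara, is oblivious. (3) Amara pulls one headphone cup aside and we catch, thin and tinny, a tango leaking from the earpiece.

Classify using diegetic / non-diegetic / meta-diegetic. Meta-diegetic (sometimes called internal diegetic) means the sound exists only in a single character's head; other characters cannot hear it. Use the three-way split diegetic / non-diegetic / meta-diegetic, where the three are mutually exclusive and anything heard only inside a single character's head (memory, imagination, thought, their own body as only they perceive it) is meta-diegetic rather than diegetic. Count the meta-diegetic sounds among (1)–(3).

1

(1) the narrator exists outside the story world, addressing only the audience → non-diegetic.
Sound (2): remembered music, private to Amara — Hamid is oblivious because it isn't in the room, so meta-diegetic.
Sound (3): it's leaking from a physical pair of headphones in the scene, so diegetic.
So 1 of the 3 is meta-diegetic: (2).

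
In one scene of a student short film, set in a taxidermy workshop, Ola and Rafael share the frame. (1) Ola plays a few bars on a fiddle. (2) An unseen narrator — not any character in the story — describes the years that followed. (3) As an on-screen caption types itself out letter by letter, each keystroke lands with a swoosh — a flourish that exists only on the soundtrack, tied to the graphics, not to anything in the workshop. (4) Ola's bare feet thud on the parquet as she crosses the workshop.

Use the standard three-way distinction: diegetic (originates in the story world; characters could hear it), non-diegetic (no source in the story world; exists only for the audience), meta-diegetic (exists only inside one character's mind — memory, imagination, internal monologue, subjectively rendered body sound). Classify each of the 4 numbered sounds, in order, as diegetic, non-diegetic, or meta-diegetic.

(1) Ola is producing the music live, in the story world → diegetic.
(2) is non-diegetic: commentary laid over the scene from outside the fiction.
(3) is non-diegetic: sound married to a title/caption — outside the diegesis by definition.
Sound (4): it's the physical sound of Ola moving in the space, so diegetic.

diegetic, non-diegetic, non-diegetic, diegetic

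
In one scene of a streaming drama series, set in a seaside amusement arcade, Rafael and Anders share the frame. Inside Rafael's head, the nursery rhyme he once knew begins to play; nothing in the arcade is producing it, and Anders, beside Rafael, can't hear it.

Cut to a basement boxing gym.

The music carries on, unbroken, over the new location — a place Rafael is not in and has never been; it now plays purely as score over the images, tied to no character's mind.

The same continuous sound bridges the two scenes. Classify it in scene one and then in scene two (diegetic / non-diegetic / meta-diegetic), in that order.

Scene one: the music exists only inside Rafael's mind; Anders can't hear it → meta-diegetic.
Scene two: it's detached from Rafael entirely and plays over unrelated images with no in-world source — conventional underscore → non-diegetic.

meta-diegetic, non-diegetic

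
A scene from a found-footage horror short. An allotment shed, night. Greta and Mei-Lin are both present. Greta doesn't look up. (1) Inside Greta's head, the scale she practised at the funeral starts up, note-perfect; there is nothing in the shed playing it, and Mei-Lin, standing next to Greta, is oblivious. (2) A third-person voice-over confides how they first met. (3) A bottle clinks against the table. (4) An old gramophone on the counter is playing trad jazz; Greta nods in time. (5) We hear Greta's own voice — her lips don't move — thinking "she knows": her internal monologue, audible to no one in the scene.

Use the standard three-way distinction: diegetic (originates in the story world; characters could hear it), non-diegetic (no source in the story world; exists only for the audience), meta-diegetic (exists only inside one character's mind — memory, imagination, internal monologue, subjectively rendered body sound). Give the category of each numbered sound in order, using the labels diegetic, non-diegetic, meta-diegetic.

(1) the music is a memory playing inside Greta's mind alone; no real-world source, Mei-Lin can't hear it → meta-diegetic.
Sound (2): commentary laid over the scene from outside the fiction, so non-diegetic.
(3) is diegetic: a bottle is a real object/event in the scene's world.
Sound (4): the music comes from an on-screen device that Greta responds to, so diegetic.
(5) is meta-diegetic: internal monologue — inside Greta's mind, not spoken into the scene.

meta-diegetic, non-diegetic, diegetic, diegetic, meta-diegetic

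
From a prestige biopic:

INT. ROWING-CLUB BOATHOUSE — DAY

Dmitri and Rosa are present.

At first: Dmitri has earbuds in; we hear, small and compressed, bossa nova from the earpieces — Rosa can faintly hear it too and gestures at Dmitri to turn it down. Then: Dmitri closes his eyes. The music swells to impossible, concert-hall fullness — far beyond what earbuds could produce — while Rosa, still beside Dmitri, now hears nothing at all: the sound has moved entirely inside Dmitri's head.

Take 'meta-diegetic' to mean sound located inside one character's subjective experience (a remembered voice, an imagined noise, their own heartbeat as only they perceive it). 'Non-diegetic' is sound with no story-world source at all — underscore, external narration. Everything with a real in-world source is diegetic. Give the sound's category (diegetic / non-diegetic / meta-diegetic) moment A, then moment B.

diegetic, meta-diegetic

Moment A: the earbuds are a physical source both characters can hear → diegetic.
Moment B: the music now exists only as Dmitri's subjective experience; Rosa can no longer hear it → meta-diegetic.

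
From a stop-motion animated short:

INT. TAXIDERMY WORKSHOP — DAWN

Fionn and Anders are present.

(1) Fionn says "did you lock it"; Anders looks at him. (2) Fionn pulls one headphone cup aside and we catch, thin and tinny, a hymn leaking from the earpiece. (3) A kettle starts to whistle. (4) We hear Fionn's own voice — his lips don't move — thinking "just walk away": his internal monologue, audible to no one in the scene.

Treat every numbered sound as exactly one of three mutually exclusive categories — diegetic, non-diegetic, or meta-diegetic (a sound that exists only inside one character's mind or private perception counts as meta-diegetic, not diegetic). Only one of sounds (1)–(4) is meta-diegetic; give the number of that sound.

Sound (1): Fionn is a character speaking aloud in the scene, so diegetic.
(2) the headphones are an on-screen source → diegetic.
(3) is diegetic: a kettle is a real object/event in the scene's world.
Sound (4): it's Fionn's unspoken thought, heard only by the audience via his subjectivity, so meta-diegetic.
Only (4) is meta-diegetic.

4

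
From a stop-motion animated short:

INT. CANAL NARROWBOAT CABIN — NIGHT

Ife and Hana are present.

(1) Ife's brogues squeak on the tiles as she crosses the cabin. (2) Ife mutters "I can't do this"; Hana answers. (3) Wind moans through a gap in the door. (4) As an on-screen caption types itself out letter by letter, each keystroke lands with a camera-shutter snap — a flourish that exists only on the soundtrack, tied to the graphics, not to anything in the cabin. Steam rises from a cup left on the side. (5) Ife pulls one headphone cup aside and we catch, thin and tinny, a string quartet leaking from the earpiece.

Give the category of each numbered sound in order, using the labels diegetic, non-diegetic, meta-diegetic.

diegetic, diegetic, diegetic, non-diegetic, diegetic

Sound (1): a character's body making contact with the set — an in-world sound, so diegetic.
(2) spoken by a character present in the story world → diegetic.
(3) is diegetic: wind is part of the location's real environment.
(4) it accompanies on-screen graphics, not anything inside the story world → non-diegetic.
(5) it's leaking from a physical pair of headphones in the scene → diegetic.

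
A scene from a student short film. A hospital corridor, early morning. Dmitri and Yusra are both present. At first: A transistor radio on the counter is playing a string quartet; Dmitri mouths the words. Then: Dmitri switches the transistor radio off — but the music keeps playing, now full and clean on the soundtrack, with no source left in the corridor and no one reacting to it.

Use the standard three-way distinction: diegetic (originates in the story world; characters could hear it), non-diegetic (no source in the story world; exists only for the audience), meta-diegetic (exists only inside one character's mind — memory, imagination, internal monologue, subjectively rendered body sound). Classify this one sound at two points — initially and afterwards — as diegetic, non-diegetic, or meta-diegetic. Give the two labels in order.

diegetic, non-diegetic

Initially: a transistor radio is a real in-scene source and Dmitri reacts to it → diegetic.
Afterwards: there is no longer any in-world source and no one can hear it — it has become underscore → non-diegetic.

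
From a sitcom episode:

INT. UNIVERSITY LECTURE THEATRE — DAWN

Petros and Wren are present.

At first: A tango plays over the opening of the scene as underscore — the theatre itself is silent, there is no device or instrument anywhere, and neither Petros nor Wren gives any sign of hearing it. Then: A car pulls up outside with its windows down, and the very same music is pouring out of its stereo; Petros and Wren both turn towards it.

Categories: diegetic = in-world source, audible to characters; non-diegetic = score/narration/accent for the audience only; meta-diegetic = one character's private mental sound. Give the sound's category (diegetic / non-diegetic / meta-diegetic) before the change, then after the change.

non-diegetic, diegetic

Before the change: no in-world source exists and no character can hear it — underscore → non-diegetic.
After the change: the car stereo is now a real source in the story world and the characters hear it → diegetic.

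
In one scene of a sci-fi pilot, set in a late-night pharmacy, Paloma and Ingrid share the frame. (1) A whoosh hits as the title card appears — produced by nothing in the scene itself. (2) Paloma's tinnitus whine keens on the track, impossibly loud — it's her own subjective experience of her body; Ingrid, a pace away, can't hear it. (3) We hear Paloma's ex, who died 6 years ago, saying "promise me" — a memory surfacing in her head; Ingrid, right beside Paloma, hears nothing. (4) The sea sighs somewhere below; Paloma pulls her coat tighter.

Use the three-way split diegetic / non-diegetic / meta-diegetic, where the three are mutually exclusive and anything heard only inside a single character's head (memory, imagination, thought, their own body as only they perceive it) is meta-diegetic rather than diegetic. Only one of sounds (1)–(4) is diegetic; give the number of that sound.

Sound (1): it's a sound-design accent with no in-world source; no one in the scene can hear it, so non-diegetic.
Sound (2): a subjective body sound — Paloma's private perception, inaudible to Ingrid, so meta-diegetic.
Sound (3): it's Paloma's recollection rendered as sound; the other character can't hear it, so meta-diegetic.
(4) is diegetic: ambient/room sound belonging to the story's physical space.
Only (4) is diegetic.

4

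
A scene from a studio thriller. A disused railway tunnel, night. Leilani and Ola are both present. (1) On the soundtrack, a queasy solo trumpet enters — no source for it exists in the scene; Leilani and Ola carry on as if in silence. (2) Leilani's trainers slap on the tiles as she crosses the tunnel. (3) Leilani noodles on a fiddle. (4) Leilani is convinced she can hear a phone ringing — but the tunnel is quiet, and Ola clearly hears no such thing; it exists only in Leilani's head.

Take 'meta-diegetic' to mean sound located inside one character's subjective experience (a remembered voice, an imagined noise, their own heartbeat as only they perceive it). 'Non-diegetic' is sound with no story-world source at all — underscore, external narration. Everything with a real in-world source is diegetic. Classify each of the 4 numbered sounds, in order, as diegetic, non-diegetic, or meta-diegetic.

(1) score with no on-screen or off-screen source; it exists for the audience alone → non-diegetic.
(2) it's the physical sound of Leilani moving in the space → diegetic.
(3) is diegetic: Leilani is producing the music live, in the story world.
(4) is meta-diegetic: subjective to Leilani: the tunnel is silent and Ola hears nothing.

non-diegetic, diegetic, diegetic, meta-diegetic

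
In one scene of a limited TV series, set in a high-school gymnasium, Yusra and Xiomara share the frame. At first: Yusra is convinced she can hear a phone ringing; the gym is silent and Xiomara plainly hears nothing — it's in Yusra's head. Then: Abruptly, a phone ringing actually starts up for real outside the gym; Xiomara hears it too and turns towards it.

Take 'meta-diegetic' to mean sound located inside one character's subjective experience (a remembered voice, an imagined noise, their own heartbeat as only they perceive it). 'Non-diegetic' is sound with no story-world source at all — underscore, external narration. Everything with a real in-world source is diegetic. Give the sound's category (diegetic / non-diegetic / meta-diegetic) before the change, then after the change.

Before the change: only Yusra 'hears' it — imagined, in her mind → meta-diegetic.
After the change: now there's a real external source and Xiomara hears it too — in the story world → diegetic.

meta-diegetic, diegetic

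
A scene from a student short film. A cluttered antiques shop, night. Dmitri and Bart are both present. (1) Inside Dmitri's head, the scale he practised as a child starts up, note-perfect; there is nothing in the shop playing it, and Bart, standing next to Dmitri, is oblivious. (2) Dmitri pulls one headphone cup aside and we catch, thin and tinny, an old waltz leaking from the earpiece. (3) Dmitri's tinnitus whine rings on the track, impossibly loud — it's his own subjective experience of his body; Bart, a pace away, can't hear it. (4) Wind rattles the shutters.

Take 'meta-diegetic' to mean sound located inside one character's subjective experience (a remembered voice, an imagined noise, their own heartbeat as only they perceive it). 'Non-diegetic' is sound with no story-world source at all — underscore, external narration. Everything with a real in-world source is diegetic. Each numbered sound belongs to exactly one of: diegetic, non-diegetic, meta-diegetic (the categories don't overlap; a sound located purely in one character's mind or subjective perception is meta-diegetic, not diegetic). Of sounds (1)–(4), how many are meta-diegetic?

2

Sound (1): remembered music, private to Dmitri — Bart is oblivious because it isn't in the room, so meta-diegetic.
(2) is diegetic: the headphones are an on-screen source.
Sound (3): a subjective body sound — Dmitri's private perception, inaudible to Bart, so meta-diegetic.
(4) wind is part of the location's real environment → diegetic.
Meta-diegetic: (1), (3) — that's 2.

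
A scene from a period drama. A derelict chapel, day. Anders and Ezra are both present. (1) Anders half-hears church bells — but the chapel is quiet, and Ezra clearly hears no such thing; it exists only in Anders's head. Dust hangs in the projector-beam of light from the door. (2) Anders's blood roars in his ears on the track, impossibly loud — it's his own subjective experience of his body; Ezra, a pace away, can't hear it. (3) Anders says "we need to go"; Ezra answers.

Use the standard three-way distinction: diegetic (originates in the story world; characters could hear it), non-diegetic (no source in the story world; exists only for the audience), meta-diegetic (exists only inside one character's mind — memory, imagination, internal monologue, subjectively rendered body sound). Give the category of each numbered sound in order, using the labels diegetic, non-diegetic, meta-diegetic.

meta-diegetic, meta-diegetic, diegetic

Sound (1): Anders alone 'hears' it — an imagined sound, not present in the space, so meta-diegetic.
Sound (2): a subjective body sound — Anders's private perception, inaudible to Ezra, so meta-diegetic.
Sound (3): spoken by a character present in the story world, so diegetic.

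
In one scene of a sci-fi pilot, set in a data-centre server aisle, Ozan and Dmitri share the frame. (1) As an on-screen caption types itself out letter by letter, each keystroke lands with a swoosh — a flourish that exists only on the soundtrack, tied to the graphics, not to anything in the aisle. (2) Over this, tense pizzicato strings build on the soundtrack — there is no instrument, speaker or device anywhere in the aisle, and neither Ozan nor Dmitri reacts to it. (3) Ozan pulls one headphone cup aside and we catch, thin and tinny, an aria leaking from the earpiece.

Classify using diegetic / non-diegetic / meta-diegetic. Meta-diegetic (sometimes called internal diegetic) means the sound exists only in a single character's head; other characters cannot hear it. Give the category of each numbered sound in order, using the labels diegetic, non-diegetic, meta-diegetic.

(1) is non-diegetic: the caption isn't part of the story world, so neither is the sound tied to it.
(2) is non-diegetic: it has no source in the story world and no character can hear it — it's underscore.
(3) is diegetic: the headphones are an on-screen source.

non-diegetic, non-diegetic, diegetic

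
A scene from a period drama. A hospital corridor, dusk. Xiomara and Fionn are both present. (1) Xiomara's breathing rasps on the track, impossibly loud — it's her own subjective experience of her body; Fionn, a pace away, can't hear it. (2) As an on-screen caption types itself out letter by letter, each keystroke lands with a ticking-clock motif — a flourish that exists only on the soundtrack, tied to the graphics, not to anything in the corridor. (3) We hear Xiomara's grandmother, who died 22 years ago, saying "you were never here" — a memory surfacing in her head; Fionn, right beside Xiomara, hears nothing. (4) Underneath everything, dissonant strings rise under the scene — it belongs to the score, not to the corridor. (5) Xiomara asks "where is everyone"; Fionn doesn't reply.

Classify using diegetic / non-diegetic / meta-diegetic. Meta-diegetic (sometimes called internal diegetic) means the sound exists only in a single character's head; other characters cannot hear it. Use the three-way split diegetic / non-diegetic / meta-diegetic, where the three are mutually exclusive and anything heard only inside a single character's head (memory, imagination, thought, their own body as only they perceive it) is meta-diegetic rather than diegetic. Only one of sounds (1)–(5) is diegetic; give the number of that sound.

5

(1) is meta-diegetic: point-of-audition from inside Xiomara's body; not a sound in the room.
Sound (2): it accompanies on-screen graphics, not anything inside the story world, so non-diegetic.
(3) the voice is a memory playing only inside Xiomara's mind; Fionn can't hear it → meta-diegetic.
Sound (4): nothing in the corridor produces it and the characters don't hear it — pure soundtrack, so non-diegetic.
(5) on-screen dialogue — Xiomara speaks and Fionn is there to hear → diegetic.
Only (5) is diegetic.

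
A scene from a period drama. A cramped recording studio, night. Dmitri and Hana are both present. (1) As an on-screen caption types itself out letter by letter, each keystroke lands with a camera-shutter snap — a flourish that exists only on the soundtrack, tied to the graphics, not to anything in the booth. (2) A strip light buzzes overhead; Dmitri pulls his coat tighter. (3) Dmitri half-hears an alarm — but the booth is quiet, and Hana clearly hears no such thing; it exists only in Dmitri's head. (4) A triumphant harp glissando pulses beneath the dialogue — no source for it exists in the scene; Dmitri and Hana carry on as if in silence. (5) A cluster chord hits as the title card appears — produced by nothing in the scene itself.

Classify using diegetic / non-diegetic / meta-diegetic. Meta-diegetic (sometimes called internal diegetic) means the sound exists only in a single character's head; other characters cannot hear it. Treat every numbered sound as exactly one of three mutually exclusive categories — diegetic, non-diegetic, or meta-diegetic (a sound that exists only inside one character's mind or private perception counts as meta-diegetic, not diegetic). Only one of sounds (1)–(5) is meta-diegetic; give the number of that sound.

3

Sound (1): it accompanies on-screen graphics, not anything inside the story world, so non-diegetic.
(2) a strip light is part of the location's real environment → diegetic.
(3) is meta-diegetic: subjective to Dmitri: the booth is silent and Hana hears nothing.
Sound (4): it has no source in the story world and no character can hear it — it's underscore, so non-diegetic.
(5) is non-diegetic: it's a sound-design accent with no in-world source; no one in the scene can hear it.
Only (3) is meta-diegetic.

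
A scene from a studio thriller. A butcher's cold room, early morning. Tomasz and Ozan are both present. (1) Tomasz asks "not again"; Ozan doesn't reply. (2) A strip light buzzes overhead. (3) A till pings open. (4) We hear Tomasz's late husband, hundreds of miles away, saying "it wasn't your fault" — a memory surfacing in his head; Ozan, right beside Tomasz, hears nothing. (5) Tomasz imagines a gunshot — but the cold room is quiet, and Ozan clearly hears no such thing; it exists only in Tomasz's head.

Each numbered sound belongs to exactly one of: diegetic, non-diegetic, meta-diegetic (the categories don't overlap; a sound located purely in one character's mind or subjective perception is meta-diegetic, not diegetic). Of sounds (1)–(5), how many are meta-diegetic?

Sound (1): on-screen dialogue — Tomasz speaks and Ozan is there to hear, so diegetic.
Sound (2): ambient/room sound belonging to the story's physical space, so diegetic.
(3) is diegetic: the sound comes from a till physically present in the location.
(4) is meta-diegetic: the voice is a memory playing only inside Tomasz's mind; Ozan can't hear it.
(5) is meta-diegetic: Tomasz alone 'hears' it — an imagined sound, not present in the space.
So 2 of the 5 are meta-diegetic: (4), (5).

2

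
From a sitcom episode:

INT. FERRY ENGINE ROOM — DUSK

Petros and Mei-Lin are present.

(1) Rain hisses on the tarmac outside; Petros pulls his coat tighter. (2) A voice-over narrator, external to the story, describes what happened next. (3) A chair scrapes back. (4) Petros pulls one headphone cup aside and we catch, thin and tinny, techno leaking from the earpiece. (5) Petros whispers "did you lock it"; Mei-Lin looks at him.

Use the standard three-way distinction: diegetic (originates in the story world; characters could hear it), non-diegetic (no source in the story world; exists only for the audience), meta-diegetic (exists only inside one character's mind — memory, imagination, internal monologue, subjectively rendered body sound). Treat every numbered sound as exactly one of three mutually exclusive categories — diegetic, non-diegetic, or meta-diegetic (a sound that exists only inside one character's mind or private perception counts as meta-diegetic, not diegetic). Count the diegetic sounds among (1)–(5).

Sound (1): ambient/room sound belonging to the story's physical space, so diegetic.
(2) the narrator exists outside the story world, addressing only the audience → non-diegetic.
(3) an in-world source (a chair); characters could hear it → diegetic.
(4) is diegetic: the earpiece is a real device on Petros's head — source music.
Sound (5): Petros is a character speaking aloud in the scene, so diegetic.
So 4 of the 5 are diegetic: (1), (3), (4), (5).

4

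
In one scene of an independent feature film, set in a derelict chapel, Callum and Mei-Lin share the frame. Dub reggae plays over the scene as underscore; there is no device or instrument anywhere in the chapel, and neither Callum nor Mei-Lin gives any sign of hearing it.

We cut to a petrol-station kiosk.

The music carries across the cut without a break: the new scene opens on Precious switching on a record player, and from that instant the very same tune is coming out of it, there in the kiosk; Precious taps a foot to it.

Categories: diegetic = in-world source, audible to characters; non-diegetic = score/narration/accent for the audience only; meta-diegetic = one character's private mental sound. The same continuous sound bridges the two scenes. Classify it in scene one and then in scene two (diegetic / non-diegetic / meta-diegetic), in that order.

non-diegetic, diegetic

Scene one: there's no in-world source anywhere and no character hears it — underscore for the audience only → non-diegetic.
Scene two: once Precious turns on a record player, the music has a real source in the story world and Precious reacts to it → diegetic.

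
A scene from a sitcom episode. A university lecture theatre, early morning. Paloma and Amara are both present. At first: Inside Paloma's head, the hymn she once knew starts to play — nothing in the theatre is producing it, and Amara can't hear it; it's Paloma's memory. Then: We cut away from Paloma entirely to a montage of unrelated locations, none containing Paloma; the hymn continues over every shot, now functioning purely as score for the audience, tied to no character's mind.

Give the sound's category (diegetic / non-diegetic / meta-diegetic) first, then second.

meta-diegetic, non-diegetic

First: the music lives inside Paloma's mind alone; Amara can't hear it → meta-diegetic.
Second: once it plays over shots Paloma isn't in, detached from any character's subjectivity, it's conventional underscore → non-diegetic.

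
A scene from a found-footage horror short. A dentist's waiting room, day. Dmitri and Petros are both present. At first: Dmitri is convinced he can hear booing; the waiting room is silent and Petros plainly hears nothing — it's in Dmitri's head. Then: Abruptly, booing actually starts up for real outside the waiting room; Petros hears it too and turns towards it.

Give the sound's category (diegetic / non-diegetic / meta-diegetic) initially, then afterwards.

meta-diegetic, diegetic

Initially: only Dmitri 'hears' it — imagined, in his mind → meta-diegetic.
Afterwards: now there's a real external source and Petros hears it too — in the story world → diegetic.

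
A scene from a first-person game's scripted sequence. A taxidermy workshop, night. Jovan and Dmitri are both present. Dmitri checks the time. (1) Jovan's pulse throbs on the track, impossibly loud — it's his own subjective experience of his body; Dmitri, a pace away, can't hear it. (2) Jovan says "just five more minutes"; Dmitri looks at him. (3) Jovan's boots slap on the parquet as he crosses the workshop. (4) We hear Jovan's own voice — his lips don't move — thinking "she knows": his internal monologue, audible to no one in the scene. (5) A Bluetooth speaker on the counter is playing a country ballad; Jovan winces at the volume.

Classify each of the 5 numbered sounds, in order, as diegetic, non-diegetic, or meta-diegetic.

(1) a subjective body sound — Jovan's private perception, inaudible to Dmitri → meta-diegetic.
(2) on-screen dialogue — Jovan speaks and Dmitri is there to hear → diegetic.
Sound (3): it's the physical sound of Jovan moving in the space, so diegetic.
(4) internal monologue — inside Jovan's mind, not spoken into the scene → meta-diegetic.
Sound (5): source music from a Bluetooth speaker, which exists in the story world, so diegetic.

meta-diegetic, diegetic, diegetic, meta-diegetic, diegetic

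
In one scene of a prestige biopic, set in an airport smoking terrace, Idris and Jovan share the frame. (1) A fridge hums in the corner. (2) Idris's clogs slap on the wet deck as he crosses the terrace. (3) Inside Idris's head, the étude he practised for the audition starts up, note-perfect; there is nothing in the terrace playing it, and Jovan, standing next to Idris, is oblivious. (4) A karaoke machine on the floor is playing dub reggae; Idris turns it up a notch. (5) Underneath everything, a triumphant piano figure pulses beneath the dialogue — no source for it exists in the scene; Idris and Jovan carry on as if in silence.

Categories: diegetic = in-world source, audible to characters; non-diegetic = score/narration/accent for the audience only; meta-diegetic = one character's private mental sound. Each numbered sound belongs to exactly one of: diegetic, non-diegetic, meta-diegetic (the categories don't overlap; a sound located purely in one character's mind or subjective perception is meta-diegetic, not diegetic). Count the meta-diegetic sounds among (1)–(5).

1

(1) is diegetic: it's the actual ambient sound of the location.
(2) is diegetic: it's the physical sound of Idris moving in the space.
(3) remembered music, private to Idris — Jovan is oblivious because it isn't in the room → meta-diegetic.
Sound (4): source music from a karaoke machine, which exists in the story world, so diegetic.
(5) it has no source in the story world and no character can hear it — it's underscore → non-diegetic.
So 1 of the 5 is meta-diegetic: (3).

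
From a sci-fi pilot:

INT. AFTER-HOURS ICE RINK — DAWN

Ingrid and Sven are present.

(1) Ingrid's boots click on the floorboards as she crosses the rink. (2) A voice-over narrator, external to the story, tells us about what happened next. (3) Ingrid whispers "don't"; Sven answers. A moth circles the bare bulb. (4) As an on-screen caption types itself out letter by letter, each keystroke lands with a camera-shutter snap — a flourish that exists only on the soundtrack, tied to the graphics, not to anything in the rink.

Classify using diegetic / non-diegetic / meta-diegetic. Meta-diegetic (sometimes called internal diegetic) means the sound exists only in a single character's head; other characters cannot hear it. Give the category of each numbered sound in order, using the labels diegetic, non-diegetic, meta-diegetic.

(1) a character's body making contact with the set — an in-world sound → diegetic.
Sound (2): the narrator exists outside the story world, addressing only the audience, so non-diegetic.
(3) is diegetic: Ingrid is a character speaking aloud in the scene.
Sound (4): the caption isn't part of the story world, so neither is the sound tied to it, so non-diegetic.

diegetic, non-diegetic, diegetic, non-diegetic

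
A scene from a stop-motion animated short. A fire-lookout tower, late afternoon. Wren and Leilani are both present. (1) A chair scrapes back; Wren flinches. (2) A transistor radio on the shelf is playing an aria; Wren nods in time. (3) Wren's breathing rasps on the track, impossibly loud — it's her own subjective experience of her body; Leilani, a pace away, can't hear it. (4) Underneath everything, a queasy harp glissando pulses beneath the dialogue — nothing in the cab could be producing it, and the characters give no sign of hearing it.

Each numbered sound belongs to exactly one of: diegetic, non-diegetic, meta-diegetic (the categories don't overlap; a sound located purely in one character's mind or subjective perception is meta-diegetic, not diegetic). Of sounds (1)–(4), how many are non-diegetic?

1

Sound (1): a chair is a real object/event in the scene's world, so diegetic.
(2) the music comes from an on-screen device that Wren responds to → diegetic.
(3) point-of-audition from inside Wren's body; not a sound in the room → meta-diegetic.
(4) it has no source in the story world and no character can hear it — it's underscore → non-diegetic.
Non-diegetic: (4) — that's 1.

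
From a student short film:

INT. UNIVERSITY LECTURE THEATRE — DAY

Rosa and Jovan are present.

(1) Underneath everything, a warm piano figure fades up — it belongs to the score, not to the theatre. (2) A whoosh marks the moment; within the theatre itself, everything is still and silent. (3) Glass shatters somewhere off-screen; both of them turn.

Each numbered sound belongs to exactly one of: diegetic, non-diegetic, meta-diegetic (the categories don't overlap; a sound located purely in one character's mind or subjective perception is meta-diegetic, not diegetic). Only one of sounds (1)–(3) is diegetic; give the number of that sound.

Sound (1): it has no source in the story world and no character can hear it — it's underscore, so non-diegetic.
(2) nothing in the scene produces it; it's an accent added for the audience → non-diegetic.
(3) glass is a real object/event in the scene's world → diegetic.
Only (3) is diegetic.

3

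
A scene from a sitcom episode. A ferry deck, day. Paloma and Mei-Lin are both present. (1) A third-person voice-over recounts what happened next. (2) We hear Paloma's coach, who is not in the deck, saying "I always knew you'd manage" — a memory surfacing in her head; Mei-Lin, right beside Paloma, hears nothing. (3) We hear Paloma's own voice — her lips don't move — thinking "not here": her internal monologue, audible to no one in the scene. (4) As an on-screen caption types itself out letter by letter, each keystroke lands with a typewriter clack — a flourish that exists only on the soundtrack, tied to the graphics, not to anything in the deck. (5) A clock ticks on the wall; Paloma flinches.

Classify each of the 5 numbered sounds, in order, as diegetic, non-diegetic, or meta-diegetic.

non-diegetic, meta-diegetic, meta-diegetic, non-diegetic, diegetic

(1) the narrator exists outside the story world, addressing only the audience → non-diegetic.
(2) the voice is a memory playing only inside Paloma's mind; Mei-Lin can't hear it → meta-diegetic.
(3) is meta-diegetic: internal monologue — inside Paloma's mind, not spoken into the scene.
Sound (4): the caption isn't part of the story world, so neither is the sound tied to it, so non-diegetic.
Sound (5): the sound comes from a clock physically present in the location, so diegetic.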